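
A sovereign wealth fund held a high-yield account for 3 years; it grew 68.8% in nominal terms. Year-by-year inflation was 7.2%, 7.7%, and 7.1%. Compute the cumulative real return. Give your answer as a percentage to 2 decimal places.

36.51%

Cumulative inflation factor: 1.072 × 1.077 × 1.071 ≈ 1.23652.
Nominal growth factor: 1.68800. Real growth factor = 1.68800 / 1.23652 ≈ 1.36513.
Total real return ≈ 36.5125%.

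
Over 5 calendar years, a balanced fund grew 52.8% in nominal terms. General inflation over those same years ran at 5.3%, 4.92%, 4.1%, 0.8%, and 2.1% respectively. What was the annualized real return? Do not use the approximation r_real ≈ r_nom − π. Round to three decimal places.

Cumulative inflation factor: 1.053 × 1.0492 × 1.041 × 1.008 × 1.021 ≈ 1.18365.
Nominal growth factor: 1.52800. Real growth factor = 1.52800 / 1.18365 ≈ 1.29092.
Annualized: 1.29092^(1/5) − 1 ≈ 0.05240.

5.240%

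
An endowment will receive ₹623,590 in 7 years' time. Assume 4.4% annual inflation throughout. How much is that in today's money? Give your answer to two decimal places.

₹461,312.96

Price-level factor over 7 years: (1 + 4.4%)^7 ≈ 1.3517721377.
Purchasing power today: ₹623,590 divided by that factor.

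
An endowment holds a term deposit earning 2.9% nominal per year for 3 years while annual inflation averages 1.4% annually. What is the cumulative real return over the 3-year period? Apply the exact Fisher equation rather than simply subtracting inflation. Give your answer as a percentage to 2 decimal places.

The annual real rate is (1+2.9%)/(1+1.4%) − 1 = 1.4793%.
Compounded over 3 years: (1 + 0.014793)^3 − 1 ≈ 0.04504.

4.50%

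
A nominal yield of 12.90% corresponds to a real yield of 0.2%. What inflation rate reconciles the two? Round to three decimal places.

From (1+r_nom) = (1+r_real)(1+π), we get 1+π = (1 + 12.90%)/(1 + 0.2%) = 1.1290/1.002 ≈ 1.12675.
So π ≈ 12.6747%.

12.675%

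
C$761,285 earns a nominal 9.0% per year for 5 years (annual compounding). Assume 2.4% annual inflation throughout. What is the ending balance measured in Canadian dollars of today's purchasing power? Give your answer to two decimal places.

C$1,040,351.22

Nominal value at maturity: C$761,285 × (1 + 9.0%)^5 ≈ C$1,171,331.34.
Price-level factor over 5 years: (1 + 2.4%)^5 ≈ 1.1258999068.
The maturity value deflated by that factor is the answer in today's purchasing power.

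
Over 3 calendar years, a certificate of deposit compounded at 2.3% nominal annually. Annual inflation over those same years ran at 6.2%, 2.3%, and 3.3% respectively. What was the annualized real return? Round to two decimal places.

-1.56%

Cumulative inflation factor: 1.062 × 1.023 × 1.033 ≈ 1.12228.
Nominal growth factor: 1.07060. Real growth factor = 1.07060 / 1.12228 ≈ 0.95395.
Annualized: 0.95395^(1/3) − 1 ≈ -0.01559.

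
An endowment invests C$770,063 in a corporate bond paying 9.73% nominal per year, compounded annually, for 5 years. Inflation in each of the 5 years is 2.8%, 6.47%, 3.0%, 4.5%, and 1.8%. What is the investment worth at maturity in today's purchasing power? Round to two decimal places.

Nominal value at maturity: C$770,063 × (1 + 9.73%)^5 ≈ C$1,225,048.13.
Price-level factor over 5 years: 1.028 × 1.0647 × 1.030 × 1.045 × 1.018 ≈ 1.1992829568.
The maturity value deflated by that factor is the answer in today's purchasing power.

C$1,021,483.82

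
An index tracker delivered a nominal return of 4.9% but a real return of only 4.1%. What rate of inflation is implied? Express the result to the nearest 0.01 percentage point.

From (1+r_nom) = (1+r_real)(1+π), we get 1+π = (1 + 4.9%)/(1 + 4.1%) = 1.049/1.041 ≈ 1.00768.
So π ≈ 0.7685%.

0.77%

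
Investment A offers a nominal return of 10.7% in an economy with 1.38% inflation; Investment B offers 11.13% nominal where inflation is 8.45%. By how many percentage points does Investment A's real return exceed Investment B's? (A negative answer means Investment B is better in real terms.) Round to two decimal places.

Investment A real return: 1.107/1.0138 − 1 = 9.193%.
Investment B real return: 1.1113/1.0845 − 1 = 2.471%.
Difference: 9.193 − 2.471 = 6.722 pp.

6.72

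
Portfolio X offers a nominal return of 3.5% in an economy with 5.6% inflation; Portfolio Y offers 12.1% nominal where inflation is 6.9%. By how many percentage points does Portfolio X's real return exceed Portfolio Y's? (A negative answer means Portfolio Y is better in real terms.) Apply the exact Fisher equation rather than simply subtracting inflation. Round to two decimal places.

Portfolio X real return: 1.035/1.056 − 1 = -1.989%.
Portfolio Y real return: 1.121/1.069 − 1 = 4.864%.
Difference: -1.989 − 4.864 = -6.853 pp.

-6.85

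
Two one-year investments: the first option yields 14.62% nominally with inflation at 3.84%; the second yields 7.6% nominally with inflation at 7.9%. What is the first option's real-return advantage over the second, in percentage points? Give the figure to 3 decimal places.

10.659

The first option real return: 1.1462/1.0384 − 1 = 10.3814%.
The second real return: 1.076/1.079 − 1 = -0.2780%.
Difference: 10.3814 − (-0.2780) = 10.6594 pp.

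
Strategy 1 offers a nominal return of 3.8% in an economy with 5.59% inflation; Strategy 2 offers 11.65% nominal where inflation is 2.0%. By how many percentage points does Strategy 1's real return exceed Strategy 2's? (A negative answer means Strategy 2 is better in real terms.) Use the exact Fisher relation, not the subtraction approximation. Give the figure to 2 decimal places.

-11.16

Strategy 1 real return: 1.038/1.0559 − 1 = -1.695%.
Strategy 2 real return: 1.1165/1.020 − 1 = 9.461%.
Difference: -1.695 − 9.461 = -11.156 pp.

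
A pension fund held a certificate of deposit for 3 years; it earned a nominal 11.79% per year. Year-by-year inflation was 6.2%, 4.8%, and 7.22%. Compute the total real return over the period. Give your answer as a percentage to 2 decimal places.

17.07%

Cumulative inflation factor: 1.062 × 1.048 × 1.0722 ≈ 1.19333.
Nominal growth factor: 1.39704. Real growth factor = 1.39704 / 1.19333 ≈ 1.17070.
Total real return ≈ 17.0704%.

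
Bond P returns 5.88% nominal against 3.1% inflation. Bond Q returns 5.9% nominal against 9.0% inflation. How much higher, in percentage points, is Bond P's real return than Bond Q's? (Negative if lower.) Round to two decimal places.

5.54

Bond P real return: 1.0588/1.031 − 1 = 2.696%.
Bond Q real return: 1.059/1.090 − 1 = -2.844%.
Difference: 2.696 − (-2.844) = 5.540 pp.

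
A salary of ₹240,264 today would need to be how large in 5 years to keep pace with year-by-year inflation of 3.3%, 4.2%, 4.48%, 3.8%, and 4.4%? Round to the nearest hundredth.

₹292,811.25

Cumulative price-level factor: 1.033 × 1.042 × 1.0448 × 1.038 × 1.044 ≈ 1.2187063011.
The nominal amount required is ₹240,264 scaled up by that factor.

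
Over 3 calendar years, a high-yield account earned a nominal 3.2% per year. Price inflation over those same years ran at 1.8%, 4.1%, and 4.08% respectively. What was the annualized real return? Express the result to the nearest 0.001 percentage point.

-0.117%

Cumulative inflation factor: 1.018 × 1.041 × 1.0408 ≈ 1.10298.
Nominal growth factor: 1.09910. Real growth factor = 1.09910 / 1.10298 ≈ 0.99649.
Annualized: 0.99649^(1/3) − 1 ≈ -0.00117.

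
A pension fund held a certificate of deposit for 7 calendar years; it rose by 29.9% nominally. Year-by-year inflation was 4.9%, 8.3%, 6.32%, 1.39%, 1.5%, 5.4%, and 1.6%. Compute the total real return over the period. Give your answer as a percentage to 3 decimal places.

Cumulative inflation factor: 1.049 × 1.083 × 1.0632 × 1.0139 × 1.015 × 1.054 × 1.016 ≈ 1.33111.
Nominal growth factor: 1.29900. Real growth factor = 1.29900 / 1.33111 ≈ 0.97588.
Total real return ≈ -2.4124%.

-2.412%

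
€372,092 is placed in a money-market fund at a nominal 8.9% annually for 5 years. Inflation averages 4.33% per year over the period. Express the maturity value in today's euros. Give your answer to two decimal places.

Nominal value at maturity: €372,092 × (1 + 8.9%)^5 ≈ €569,888.29.
Price-level factor over 5 years: (1 + 4.33%)^5 ≈ 1.2360784556.
Dividing the nominal maturity value by the price-level factor gives the value in today's money.

€461,045.40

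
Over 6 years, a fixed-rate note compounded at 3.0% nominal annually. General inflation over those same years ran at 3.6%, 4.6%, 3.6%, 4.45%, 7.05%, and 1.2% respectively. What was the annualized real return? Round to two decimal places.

-1.03%

Cumulative inflation factor: 1.036 × 1.046 × 1.036 × 1.0445 × 1.0705 × 1.012 ≈ 1.27036.
Nominal growth factor: 1.19405. Real growth factor = 1.19405 / 1.27036 ≈ 0.93993.
Annualized: 0.93993^(1/6) − 1 ≈ -0.01027.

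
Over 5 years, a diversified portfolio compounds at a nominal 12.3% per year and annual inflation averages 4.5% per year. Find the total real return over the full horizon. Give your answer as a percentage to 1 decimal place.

The annual real rate is (1+12.3%)/(1+4.5%) − 1 = 7.4641%.
Compounded over 5 years: (1 + 0.074641)^5 − 1 ≈ 0.43323.

43.3%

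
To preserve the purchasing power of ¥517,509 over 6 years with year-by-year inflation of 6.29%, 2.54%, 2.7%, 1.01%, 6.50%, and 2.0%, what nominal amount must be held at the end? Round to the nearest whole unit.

¥635,606

Cumulative price-level factor: 1.0629 × 1.0254 × 1.027 × 1.0101 × 1.0650 × 1.020 ≈ 1.2282034540.
The nominal amount required is ¥517,509 scaled up by that factor.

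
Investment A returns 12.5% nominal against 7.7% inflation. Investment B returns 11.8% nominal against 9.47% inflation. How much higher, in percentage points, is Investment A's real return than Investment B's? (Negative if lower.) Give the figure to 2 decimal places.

Investment A real return: 1.125/1.077 − 1 = 4.457%.
Investment B real return: 1.118/1.0947 − 1 = 2.128%.
Difference: 4.457 − 2.128 = 2.329 pp.

2.33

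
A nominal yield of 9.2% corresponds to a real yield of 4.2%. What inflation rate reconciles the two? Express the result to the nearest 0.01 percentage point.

From (1+r_nom) = (1+r_real)(1+π), we get 1+π = (1 + 9.2%)/(1 + 4.2%) = 1.092/1.042 ≈ 1.04798.
So π ≈ 4.7985%.

4.80%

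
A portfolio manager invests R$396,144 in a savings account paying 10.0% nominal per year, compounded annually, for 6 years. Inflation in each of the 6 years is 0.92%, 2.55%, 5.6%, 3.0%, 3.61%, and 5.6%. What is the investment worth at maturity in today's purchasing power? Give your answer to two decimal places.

R$569,809.32

Nominal value at maturity: R$396,144 × (1 + 10.0%)^6 ≈ R$701,793.26.
Price-level factor over 6 years: 1.0092 × 1.0255 × 1.056 × 1.030 × 1.0361 × 1.056 ≈ 1.2316282487.
Dividing the nominal maturity value by the price-level factor gives the value in today's money.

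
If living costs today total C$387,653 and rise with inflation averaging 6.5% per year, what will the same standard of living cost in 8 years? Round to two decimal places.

Cumulative price-level factor: (1+6.5%)^8 ≈ 1.6549956713.
The nominal amount required is C$387,653 scaled up by that factor.

C$641,564.04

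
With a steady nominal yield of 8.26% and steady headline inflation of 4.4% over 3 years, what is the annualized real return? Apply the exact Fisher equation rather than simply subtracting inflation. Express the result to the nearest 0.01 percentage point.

3.70%

With constant rates the annual real return is the same each year: (1+8.26%)/(1+4.4%) − 1 = 0.03697.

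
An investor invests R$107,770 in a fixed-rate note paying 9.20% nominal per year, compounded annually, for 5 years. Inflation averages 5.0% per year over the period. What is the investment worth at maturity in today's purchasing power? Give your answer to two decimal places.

R$131,118.68

Nominal value at maturity: R$107,770 × (1 + 9.20%)^5 ≈ R$167,344.36.
Price-level factor over 5 years: (1 + 5.0%)^5 = 1.2762815625.
The maturity value deflated by that factor is the answer in today's purchasing power.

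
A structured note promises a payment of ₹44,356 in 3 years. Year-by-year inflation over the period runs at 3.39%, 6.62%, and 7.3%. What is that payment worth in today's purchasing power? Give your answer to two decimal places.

Price-level factor over 3 years: 1.0339 × 1.0662 × 1.073 ≈ 1.1828153051.
Purchasing power today: ₹44,356 divided by that factor.

₹37,500.36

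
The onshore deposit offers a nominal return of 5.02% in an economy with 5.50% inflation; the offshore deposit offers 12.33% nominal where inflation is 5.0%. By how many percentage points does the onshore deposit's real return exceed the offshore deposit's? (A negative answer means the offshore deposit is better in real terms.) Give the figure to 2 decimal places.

The onshore deposit real return: 1.0502/1.0550 − 1 = -0.455%.
The offshore deposit real return: 1.1233/1.050 − 1 = 6.981%.
Difference: -0.455 − 6.981 = -7.436 pp.

-7.44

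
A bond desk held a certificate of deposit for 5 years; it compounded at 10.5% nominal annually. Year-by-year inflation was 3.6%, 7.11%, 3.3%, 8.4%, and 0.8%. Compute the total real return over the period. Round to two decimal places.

Cumulative inflation factor: 1.036 × 1.0711 × 1.033 × 1.084 × 1.008 ≈ 1.25251.
Nominal growth factor: 1.64745. Real growth factor = 1.64745 / 1.25251 ≈ 1.31532.
Total real return ≈ 31.5320%.

31.53%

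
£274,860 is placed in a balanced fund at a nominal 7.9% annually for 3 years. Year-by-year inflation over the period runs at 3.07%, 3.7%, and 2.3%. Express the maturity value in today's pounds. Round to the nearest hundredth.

Nominal value at maturity: £274,860 × (1 + 7.9%)^3 ≈ £345,283.54.
Price-level factor over 3 years: 1.0307 × 1.037 × 1.023 = 1.0934191257.
The maturity value deflated by that factor is the answer in today's purchasing power.

£315,783.34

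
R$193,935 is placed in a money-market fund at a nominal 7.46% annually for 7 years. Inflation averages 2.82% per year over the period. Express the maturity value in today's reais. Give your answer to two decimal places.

Nominal value at maturity: R$193,935 × (1 + 7.46%)^7 ≈ R$320,910.59.
Price-level factor over 7 years: (1 + 2.82%)^7 ≈ 1.2149074542.
Dividing the nominal maturity value by the price-level factor gives the value in today's money.

R$264,144.06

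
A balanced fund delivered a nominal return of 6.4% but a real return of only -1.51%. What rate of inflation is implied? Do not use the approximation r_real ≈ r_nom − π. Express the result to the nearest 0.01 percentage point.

8.03%

From (1+r_nom) = (1+r_real)(1+π), we get 1+π = (1 + 6.4%)/(1 − 1.51%) = 1.064/0.9849 ≈ 1.08031.
So π ≈ 8.0313%.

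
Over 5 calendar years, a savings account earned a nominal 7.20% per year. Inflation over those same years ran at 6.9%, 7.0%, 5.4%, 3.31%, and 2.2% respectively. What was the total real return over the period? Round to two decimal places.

11.22%

Cumulative inflation factor: 1.069 × 1.070 × 1.054 × 1.0331 × 1.022 ≈ 1.27290.
Nominal growth factor: 1.41571. Real growth factor = 1.41571 / 1.27290 ≈ 1.11219.
Total real return ≈ 11.2189%.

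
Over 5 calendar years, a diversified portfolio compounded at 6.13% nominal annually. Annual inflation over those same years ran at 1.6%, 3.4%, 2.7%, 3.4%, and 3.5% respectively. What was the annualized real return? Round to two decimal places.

Cumulative inflation factor: 1.016 × 1.034 × 1.027 × 1.034 × 1.035 ≈ 1.15464.
Nominal growth factor: 1.34645. Real growth factor = 1.34645 / 1.15464 ≈ 1.16613.
Annualized: 1.16613^(1/5) − 1 ≈ 0.03121.

3.12%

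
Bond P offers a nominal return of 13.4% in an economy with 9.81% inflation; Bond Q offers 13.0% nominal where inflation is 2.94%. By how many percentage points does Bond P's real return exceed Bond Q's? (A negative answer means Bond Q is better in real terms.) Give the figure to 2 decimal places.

Bond P real return: 1.134/1.0981 − 1 = 3.269%.
Bond Q real return: 1.130/1.0294 − 1 = 9.773%.
Difference: 3.269 − 9.773 = -6.504 pp.

-6.50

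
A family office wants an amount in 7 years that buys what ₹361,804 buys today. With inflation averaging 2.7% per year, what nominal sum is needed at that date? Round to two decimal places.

₹435,979.90

Cumulative price-level factor: (1+2.7%)^7 ≈ 1.2050168095.
The nominal amount required is ₹361,804 scaled up by that factor.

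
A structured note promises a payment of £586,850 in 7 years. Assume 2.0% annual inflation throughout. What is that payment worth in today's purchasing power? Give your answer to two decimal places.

Price-level factor over 7 years: (1 + 2.0%)^7 ≈ 1.1486856676.
Purchasing power today: £586,850 divided by that factor.

£510,888.24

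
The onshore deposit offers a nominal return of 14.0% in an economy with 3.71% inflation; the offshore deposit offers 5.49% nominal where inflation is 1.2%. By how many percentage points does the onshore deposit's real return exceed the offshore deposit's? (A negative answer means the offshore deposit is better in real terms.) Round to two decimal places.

The onshore deposit real return: 1.140/1.0371 − 1 = 9.922%.
The offshore deposit real return: 1.0549/1.012 − 1 = 4.239%.
Difference: 9.922 − 4.239 = 5.683 pp.

5.68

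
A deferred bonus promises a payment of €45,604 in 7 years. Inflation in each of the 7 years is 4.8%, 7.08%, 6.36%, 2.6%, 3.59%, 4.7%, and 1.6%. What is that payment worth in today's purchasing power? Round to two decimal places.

Price-level factor over 7 years: 1.048 × 1.0708 × 1.0636 × 1.026 × 1.0359 × 1.047 × 1.016 ≈ 1.3494399315.
Purchasing power today: €45,604 divided by that factor.

€33,794.76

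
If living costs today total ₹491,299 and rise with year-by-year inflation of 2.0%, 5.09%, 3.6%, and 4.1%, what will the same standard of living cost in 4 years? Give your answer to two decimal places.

₹567,960.23

Cumulative price-level factor: 1.020 × 1.0509 × 1.036 × 1.041 ≈ 1.1560378370.
Multiplying ₹491,299 by the price-level factor gives the future nominal sum.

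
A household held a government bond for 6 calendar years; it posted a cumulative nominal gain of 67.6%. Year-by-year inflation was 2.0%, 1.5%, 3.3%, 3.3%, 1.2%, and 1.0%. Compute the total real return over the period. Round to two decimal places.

48.42%

Cumulative inflation factor: 1.020 × 1.015 × 1.033 × 1.033 × 1.012 × 1.010 ≈ 1.12919.
Nominal growth factor: 1.67600. Real growth factor = 1.67600 / 1.12919 ≈ 1.48424.
Total real return ≈ 48.4244%.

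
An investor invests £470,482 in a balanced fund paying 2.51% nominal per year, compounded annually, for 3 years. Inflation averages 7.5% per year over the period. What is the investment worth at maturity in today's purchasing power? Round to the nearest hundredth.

Nominal value at maturity: £470,482 × (1 + 2.51%)^3 ≈ £506,805.96.
Price-level factor over 3 years: (1 + 7.5%)^3 = 1.242296875.
The maturity value deflated by that factor is the answer in today's purchasing power.

£407,958.81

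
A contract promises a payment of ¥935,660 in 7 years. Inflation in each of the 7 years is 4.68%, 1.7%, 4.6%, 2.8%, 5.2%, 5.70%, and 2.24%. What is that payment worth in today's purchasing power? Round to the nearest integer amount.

Price-level factor over 7 years: 1.0468 × 1.017 × 1.046 × 1.028 × 1.052 × 1.0570 × 1.0224 ≈ 1.3014306603.
Purchasing power today: ¥935,660 divided by that factor.

¥718,947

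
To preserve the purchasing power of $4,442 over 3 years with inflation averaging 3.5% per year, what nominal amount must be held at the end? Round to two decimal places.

Cumulative price-level factor: (1+3.5%)^3 = 1.108717875.
Multiplying $4,442 by the price-level factor gives the future nominal sum.

$4,924.92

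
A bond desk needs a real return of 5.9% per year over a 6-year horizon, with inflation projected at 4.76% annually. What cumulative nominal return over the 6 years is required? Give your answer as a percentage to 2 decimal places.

Required annual nominal rate: (1+5.9%)(1+4.76%) − 1 = 10.94084%.
Cumulative over 6 years: (1 + 0.1094084)^6 − 1 ≈ 0.86444.

86.44%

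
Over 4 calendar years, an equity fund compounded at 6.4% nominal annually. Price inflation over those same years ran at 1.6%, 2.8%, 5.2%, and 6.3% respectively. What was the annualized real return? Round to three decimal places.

Cumulative inflation factor: 1.016 × 1.028 × 1.052 × 1.063 ≈ 1.16798.
Nominal growth factor: 1.28164. Real growth factor = 1.28164 / 1.16798 ≈ 1.09731.
Annualized: 1.09731^(1/4) − 1 ≈ 0.02349.

2.349%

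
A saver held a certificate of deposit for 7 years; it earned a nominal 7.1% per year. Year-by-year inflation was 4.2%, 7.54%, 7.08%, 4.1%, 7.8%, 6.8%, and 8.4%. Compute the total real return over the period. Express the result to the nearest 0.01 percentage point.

Cumulative inflation factor: 1.042 × 1.0754 × 1.0708 × 1.041 × 1.078 × 1.068 × 1.084 ≈ 1.55889.
Nominal growth factor: 1.61632. Real growth factor = 1.61632 / 1.55889 ≈ 1.03684.
Total real return ≈ 3.6836%.

3.68%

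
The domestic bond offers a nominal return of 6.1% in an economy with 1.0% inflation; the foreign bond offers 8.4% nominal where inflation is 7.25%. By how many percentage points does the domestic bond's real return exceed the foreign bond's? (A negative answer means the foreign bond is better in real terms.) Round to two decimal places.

3.98

The domestic bond real return: 1.061/1.010 − 1 = 5.050%.
The foreign bond real return: 1.084/1.0725 − 1 = 1.072%.
Difference: 5.050 − 1.072 = 3.978 pp.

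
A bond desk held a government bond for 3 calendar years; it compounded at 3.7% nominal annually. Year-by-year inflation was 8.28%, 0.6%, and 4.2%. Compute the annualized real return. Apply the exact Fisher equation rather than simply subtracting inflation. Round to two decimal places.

Cumulative inflation factor: 1.0828 × 1.006 × 1.042 ≈ 1.13505.
Nominal growth factor: 1.11516. Real growth factor = 1.11516 / 1.13505 ≈ 0.98248.
Annualized: 0.98248^(1/3) − 1 ≈ -0.00588.

-0.59%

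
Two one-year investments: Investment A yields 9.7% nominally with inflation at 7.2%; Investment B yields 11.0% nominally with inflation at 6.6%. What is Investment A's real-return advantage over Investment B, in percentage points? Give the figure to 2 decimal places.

-1.80

Investment A real return: 1.097/1.072 − 1 = 2.332%.
Investment B real return: 1.110/1.066 − 1 = 4.128%.
Difference: 2.332 − 4.128 = -1.796 pp.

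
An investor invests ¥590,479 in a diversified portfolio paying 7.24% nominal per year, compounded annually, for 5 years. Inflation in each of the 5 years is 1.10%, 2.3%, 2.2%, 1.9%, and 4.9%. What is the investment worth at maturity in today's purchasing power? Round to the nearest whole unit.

¥741,244

Nominal value at maturity: ¥590,479 × (1 + 7.24%)^5 ≈ ¥837,507.
Price-level factor over 5 years: 1.0110 × 1.023 × 1.022 × 1.019 × 1.049 ≈ 1.1298670856.
The maturity value deflated by that factor is the answer in today's purchasing power.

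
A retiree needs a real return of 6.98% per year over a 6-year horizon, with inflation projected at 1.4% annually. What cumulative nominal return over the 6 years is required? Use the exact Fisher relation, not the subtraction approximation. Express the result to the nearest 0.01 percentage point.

Required annual nominal rate: (1+6.98%)(1+1.4%) − 1 = 8.47772%.
Cumulative over 6 years: (1 + 0.0847772)^6 − 1 ≈ 0.62946.

62.95%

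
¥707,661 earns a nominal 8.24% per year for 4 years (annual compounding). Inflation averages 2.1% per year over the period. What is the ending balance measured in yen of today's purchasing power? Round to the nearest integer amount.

¥893,868

Nominal value at maturity: ¥707,661 × (1 + 8.24%)^4 ≈ ¥971,351.
Price-level factor over 4 years: (1 + 2.1%)^4 ≈ 1.0866832385.
The maturity value deflated by that factor is the answer in today's purchasing power.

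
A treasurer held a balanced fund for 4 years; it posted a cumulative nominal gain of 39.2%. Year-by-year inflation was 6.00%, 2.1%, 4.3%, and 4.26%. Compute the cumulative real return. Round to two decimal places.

18.28%

Cumulative inflation factor: 1.0600 × 1.021 × 1.043 × 1.0426 ≈ 1.17688.
Nominal growth factor: 1.39200. Real growth factor = 1.39200 / 1.17688 ≈ 1.18278.
Total real return ≈ 18.2784%.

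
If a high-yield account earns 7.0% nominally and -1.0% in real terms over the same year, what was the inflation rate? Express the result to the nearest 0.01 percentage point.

8.08%

From (1+r_nom) = (1+r_real)(1+π), we get 1+π = (1 + 7.0%)/(1 − 1.0%) = 1.070/0.990 ≈ 1.08081.
So π ≈ 8.0808%.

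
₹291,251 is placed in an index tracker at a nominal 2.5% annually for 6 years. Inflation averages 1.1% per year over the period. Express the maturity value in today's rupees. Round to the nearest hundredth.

₹316,303.27

Nominal value at maturity: ₹291,251 × (1 + 2.5%)^6 ≈ ₹337,761.87.
Price-level factor over 6 years: (1 + 1.1%)^6 ≈ 1.0678418406.
The maturity value deflated by that factor is the answer in today's purchasing power.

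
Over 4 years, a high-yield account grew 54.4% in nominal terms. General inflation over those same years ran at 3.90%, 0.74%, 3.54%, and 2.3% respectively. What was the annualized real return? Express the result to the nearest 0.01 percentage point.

Cumulative inflation factor: 1.0390 × 1.0074 × 1.0354 × 1.023 ≈ 1.10867.
Nominal growth factor: 1.54400. Real growth factor = 1.54400 / 1.10867 ≈ 1.39266.
Annualized: 1.39266^(1/4) − 1 ≈ 0.08633.

8.63%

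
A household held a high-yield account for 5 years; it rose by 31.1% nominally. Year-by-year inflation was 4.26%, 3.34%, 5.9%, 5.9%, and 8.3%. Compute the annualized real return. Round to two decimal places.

0.04%

Cumulative inflation factor: 1.0426 × 1.0334 × 1.059 × 1.059 × 1.083 ≈ 1.30860.
Nominal growth factor: 1.31100. Real growth factor = 1.31100 / 1.30860 ≈ 1.00183.
Annualized: 1.00183^(1/5) − 1 ≈ 0.00037.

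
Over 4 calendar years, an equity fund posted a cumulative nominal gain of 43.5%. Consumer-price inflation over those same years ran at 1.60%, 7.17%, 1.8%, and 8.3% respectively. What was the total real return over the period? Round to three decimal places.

19.539%

Cumulative inflation factor: 1.0160 × 1.0717 × 1.018 × 1.083 ≈ 1.20045.
Nominal growth factor: 1.43500. Real growth factor = 1.43500 / 1.20045 ≈ 1.19539.
Total real return ≈ 19.5388%.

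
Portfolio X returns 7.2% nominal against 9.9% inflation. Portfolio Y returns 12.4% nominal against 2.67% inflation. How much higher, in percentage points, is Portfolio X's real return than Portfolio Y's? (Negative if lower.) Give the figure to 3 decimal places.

-11.934

Portfolio X real return: 1.072/1.099 − 1 = -2.4568%.
Portfolio Y real return: 1.124/1.0267 − 1 = 9.4770%.
Difference: -2.4568 − 9.4770 = -11.9338 pp.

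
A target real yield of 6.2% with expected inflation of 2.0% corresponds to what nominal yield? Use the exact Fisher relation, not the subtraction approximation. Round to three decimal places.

By the Fisher equation, 1 + r_nom = (1 + 6.2%)(1 + 2.0%) = 1.062 × 1.020 = 1.08324.
So r_nom = 8.324%.

8.324%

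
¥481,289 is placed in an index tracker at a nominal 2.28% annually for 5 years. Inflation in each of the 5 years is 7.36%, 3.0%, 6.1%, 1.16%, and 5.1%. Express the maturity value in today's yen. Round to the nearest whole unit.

¥431,870

Nominal value at maturity: ¥481,289 × (1 + 2.28%)^5 ≈ ¥538,716.
Price-level factor over 5 years: 1.0736 × 1.030 × 1.061 × 1.0116 × 1.051 ≈ 1.2474026092.
The maturity value deflated by that factor is the answer in today's purchasing power.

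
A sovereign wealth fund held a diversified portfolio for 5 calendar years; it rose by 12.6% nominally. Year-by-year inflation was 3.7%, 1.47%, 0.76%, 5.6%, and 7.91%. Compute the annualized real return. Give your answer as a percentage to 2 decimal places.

-1.40%

Cumulative inflation factor: 1.037 × 1.0147 × 1.0076 × 1.056 × 1.0791 ≈ 1.20818.
Nominal growth factor: 1.12600. Real growth factor = 1.12600 / 1.20818 ≈ 0.93198.
Annualized: 0.93198^(1/5) − 1 ≈ -0.01399.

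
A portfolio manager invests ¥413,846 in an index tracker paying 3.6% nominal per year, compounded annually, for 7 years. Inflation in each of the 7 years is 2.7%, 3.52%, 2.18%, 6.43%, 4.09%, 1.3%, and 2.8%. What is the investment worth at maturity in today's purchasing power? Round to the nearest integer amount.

Nominal value at maturity: ¥413,846 × (1 + 3.6%)^7 ≈ ¥530,099.
Price-level factor over 7 years: 1.027 × 1.0352 × 1.0218 × 1.0643 × 1.0409 × 1.013 × 1.028 ≈ 1.2532457369.
Dividing the nominal maturity value by the price-level factor gives the value in today's money.

¥422,981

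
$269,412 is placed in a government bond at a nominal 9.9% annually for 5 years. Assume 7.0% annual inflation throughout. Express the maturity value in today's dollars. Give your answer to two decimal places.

$307,954.47

Nominal value at maturity: $269,412 × (1 + 9.9%)^5 ≈ $431,922.07.
Price-level factor over 5 years: (1 + 7.0%)^5 = 1.4025517307.
The maturity value deflated by that factor is the answer in today's purchasing power.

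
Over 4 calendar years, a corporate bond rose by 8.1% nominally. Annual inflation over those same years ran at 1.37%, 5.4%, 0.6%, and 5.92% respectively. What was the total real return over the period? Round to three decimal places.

-5.049%

Cumulative inflation factor: 1.0137 × 1.054 × 1.006 × 1.0592 ≈ 1.13848.
Nominal growth factor: 1.08100. Real growth factor = 1.08100 / 1.13848 ≈ 0.94951.
Total real return ≈ -5.0490%.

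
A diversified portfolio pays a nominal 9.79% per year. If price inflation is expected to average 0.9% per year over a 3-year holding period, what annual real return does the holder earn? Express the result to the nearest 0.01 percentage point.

8.81%

With constant rates the annual real return is the same each year: (1+9.79%)/(1+0.9%) − 1 = 0.08811.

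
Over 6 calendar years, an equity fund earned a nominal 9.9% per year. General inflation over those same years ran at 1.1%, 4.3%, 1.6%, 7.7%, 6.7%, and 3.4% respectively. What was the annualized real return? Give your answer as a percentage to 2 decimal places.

Cumulative inflation factor: 1.011 × 1.043 × 1.016 × 1.077 × 1.067 × 1.034 ≈ 1.27300.
Nominal growth factor: 1.76192. Real growth factor = 1.76192 / 1.27300 ≈ 1.38406.
Annualized: 1.38406^(1/6) − 1 ≈ 0.05566.

5.57%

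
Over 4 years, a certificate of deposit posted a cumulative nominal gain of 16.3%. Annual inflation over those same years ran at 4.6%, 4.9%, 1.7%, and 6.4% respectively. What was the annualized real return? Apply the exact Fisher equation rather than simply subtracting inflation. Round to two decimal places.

-0.52%

Cumulative inflation factor: 1.046 × 1.049 × 1.017 × 1.064 ≈ 1.18733.
Nominal growth factor: 1.16300. Real growth factor = 1.16300 / 1.18733 ≈ 0.97951.
Annualized: 0.97951^(1/4) − 1 ≈ -0.00516.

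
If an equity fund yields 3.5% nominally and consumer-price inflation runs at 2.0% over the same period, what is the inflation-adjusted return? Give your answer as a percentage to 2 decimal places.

1.47%

Real return via the Fisher equation: (1 + 3.5%)/(1 + 2.0%) − 1 = 1.035/1.020 − 1 ≈ 0.01471.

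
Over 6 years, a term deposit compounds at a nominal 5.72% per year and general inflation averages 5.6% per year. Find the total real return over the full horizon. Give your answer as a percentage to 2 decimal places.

0.68%

The annual real rate is (1+5.72%)/(1+5.6%) − 1 = 0.1136%.
Compounded over 6 years: (1 + 0.001136)^6 − 1 ≈ 0.00684.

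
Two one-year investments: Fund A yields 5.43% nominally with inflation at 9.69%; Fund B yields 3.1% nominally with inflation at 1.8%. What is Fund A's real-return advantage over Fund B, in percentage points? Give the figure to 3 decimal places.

Fund A real return: 1.0543/1.0969 − 1 = -3.8837%.
Fund B real return: 1.031/1.018 − 1 = 1.2770%.
Difference: -3.8837 − 1.2770 = -5.1607 pp.

-5.161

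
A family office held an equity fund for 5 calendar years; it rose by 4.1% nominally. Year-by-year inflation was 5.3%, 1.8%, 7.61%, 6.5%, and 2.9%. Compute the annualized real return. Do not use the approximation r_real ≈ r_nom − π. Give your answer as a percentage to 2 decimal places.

-3.81%

Cumulative inflation factor: 1.053 × 1.018 × 1.0761 × 1.065 × 1.029 ≈ 1.26414.
Nominal growth factor: 1.04100. Real growth factor = 1.04100 / 1.26414 ≈ 0.82349.
Annualized: 0.82349^(1/5) − 1 ≈ -0.03810.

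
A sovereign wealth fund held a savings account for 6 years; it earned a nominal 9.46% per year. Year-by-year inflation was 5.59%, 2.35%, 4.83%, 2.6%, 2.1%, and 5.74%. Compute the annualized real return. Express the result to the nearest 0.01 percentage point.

5.40%

Cumulative inflation factor: 1.0559 × 1.0235 × 1.0483 × 1.026 × 1.021 × 1.0574 ≈ 1.25490.
Nominal growth factor: 1.72002. Real growth factor = 1.72002 / 1.25490 ≈ 1.37064.
Annualized: 1.37064^(1/6) − 1 ≈ 0.05395.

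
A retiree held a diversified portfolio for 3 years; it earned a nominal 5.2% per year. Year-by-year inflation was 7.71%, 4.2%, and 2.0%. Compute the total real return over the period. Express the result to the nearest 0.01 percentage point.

Cumulative inflation factor: 1.0771 × 1.042 × 1.020 ≈ 1.14478.
Nominal growth factor: 1.16425. Real growth factor = 1.16425 / 1.14478 ≈ 1.01701.
Total real return ≈ 1.7006%.

1.70%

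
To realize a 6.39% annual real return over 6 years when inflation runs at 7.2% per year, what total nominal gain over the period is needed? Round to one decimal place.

Required annual nominal rate: (1+6.39%)(1+7.2%) − 1 = 14.05008%.
Cumulative over 6 years: (1 + 0.1405008)^6 − 1 ≈ 1.20076.

120.1%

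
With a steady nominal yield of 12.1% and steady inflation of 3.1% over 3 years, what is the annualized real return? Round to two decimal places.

With constant rates the annual real return is the same each year: (1+12.1%)/(1+3.1%) − 1 = 0.08729.

8.73%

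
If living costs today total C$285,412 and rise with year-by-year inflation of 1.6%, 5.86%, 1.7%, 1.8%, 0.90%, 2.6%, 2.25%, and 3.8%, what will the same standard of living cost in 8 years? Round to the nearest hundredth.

C$349,193.18

Cumulative price-level factor: 1.016 × 1.0586 × 1.017 × 1.018 × 1.0090 × 1.026 × 1.0225 × 1.038 ≈ 1.2234705662.
The nominal amount required is C$285,412 scaled up by that factor.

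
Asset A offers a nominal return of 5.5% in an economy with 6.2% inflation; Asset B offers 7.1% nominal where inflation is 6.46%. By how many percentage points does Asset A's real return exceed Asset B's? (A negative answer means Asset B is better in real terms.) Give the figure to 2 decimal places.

-1.26

Asset A real return: 1.055/1.062 − 1 = -0.659%.
Asset B real return: 1.071/1.0646 − 1 = 0.601%.
Difference: -0.659 − 0.601 = -1.260 pp.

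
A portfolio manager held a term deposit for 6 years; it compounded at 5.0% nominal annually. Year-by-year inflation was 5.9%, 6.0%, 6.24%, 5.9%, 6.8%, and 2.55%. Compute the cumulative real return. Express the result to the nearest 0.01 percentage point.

Cumulative inflation factor: 1.059 × 1.060 × 1.0624 × 1.059 × 1.068 × 1.0255 ≈ 1.38322.
Nominal growth factor: 1.34010. Real growth factor = 1.34010 / 1.38322 ≈ 0.96882.
Total real return ≈ -3.1180%.

-3.12%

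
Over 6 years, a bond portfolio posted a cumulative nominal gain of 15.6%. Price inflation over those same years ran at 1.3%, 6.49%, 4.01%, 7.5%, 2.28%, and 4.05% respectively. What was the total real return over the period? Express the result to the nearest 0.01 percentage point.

Cumulative inflation factor: 1.013 × 1.0649 × 1.0401 × 1.075 × 1.0228 × 1.0405 ≈ 1.28361.
Nominal growth factor: 1.15600. Real growth factor = 1.15600 / 1.28361 ≈ 0.90058.
Total real return ≈ -9.9418%.

-9.94%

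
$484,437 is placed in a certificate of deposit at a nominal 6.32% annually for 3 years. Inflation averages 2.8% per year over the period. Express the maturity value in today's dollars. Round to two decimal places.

Nominal value at maturity: $484,437 × (1 + 6.32%)^3 ≈ $582,213.42.
Price-level factor over 3 years: (1 + 2.8%)^3 = 1.086373952.
Dividing the nominal maturity value by the price-level factor gives the value in today's money.

$535,923.58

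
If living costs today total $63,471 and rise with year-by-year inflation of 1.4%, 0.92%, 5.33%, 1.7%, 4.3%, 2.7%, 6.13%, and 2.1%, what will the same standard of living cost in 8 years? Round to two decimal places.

$80,757.38

Cumulative price-level factor: 1.014 × 1.0092 × 1.0533 × 1.017 × 1.043 × 1.027 × 1.0613 × 1.021 ≈ 1.2723508735.
Multiplying $63,471 by the price-level factor gives the future nominal sum.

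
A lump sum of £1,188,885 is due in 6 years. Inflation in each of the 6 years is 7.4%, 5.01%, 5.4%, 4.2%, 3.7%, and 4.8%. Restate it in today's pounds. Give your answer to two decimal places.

Price-level factor over 6 years: 1.074 × 1.0501 × 1.054 × 1.042 × 1.037 × 1.048 ≈ 1.3461185490.
Purchasing power today: £1,188,885 divided by that factor.

£883,194.87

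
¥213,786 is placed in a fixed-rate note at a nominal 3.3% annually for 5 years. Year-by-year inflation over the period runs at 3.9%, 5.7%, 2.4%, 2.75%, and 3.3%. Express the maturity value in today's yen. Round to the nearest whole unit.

Nominal value at maturity: ¥213,786 × (1 + 3.3%)^5 ≈ ¥251,467.
Price-level factor over 5 years: 1.039 × 1.057 × 1.024 × 1.0275 × 1.033 ≈ 1.1936380200.
Dividing the nominal maturity value by the price-level factor gives the value in today's money.

¥210,673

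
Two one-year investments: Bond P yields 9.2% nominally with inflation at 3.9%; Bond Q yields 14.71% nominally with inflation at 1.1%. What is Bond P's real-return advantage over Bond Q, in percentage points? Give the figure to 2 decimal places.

-8.36

Bond P real return: 1.092/1.039 − 1 = 5.101%.
Bond Q real return: 1.1471/1.011 − 1 = 13.462%.
Difference: 5.101 − 13.462 = -8.361 pp.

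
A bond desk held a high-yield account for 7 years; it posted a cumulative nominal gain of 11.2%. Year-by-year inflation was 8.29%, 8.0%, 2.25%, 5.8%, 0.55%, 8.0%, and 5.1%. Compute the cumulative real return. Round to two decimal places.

Cumulative inflation factor: 1.0829 × 1.080 × 1.0225 × 1.058 × 1.0055 × 1.080 × 1.051 ≈ 1.44401.
Nominal growth factor: 1.11200. Real growth factor = 1.11200 / 1.44401 ≈ 0.77008.
Total real return ≈ -22.9921%.

-22.99%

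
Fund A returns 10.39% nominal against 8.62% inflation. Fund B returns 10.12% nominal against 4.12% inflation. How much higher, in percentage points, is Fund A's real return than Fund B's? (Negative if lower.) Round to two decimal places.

-4.13

Fund A real return: 1.1039/1.0862 − 1 = 1.630%.
Fund B real return: 1.1012/1.0412 − 1 = 5.763%.
Difference: 1.630 − 5.763 = -4.133 pp.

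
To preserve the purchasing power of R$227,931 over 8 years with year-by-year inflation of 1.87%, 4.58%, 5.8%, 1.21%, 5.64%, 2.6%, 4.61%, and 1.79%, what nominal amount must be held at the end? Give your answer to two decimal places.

Cumulative price-level factor: 1.0187 × 1.0458 × 1.058 × 1.0121 × 1.0564 × 1.026 × 1.0461 × 1.0179 ≈ 1.3166129001.
The nominal amount required is R$227,931 scaled up by that factor.

R$300,096.89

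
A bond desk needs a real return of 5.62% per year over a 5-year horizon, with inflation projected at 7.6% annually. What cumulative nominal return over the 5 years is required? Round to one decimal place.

Required annual nominal rate: (1+5.62%)(1+7.6%) − 1 = 13.64712%.
Cumulative over 5 years: (1 + 0.1364712)^5 − 1 ≈ 0.89580.

89.6%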